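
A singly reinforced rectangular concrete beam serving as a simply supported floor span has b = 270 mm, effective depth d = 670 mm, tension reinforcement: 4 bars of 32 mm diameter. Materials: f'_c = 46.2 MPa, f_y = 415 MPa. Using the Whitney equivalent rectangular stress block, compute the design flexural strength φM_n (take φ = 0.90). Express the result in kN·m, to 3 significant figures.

A_s = 4 × 804 = 3216 mm².
T = A_s f_y = 3216 × 415 = 1334640 N = 1334.64 kN.
From C = T: a = T/(0.85 f'_c b) = 1334640/(0.85 × 46.2 × 270) = 125.87 mm.
M_n = T(d − a/2) = 1334.64 kN × (670 − 62.935) mm = 810.21 kN·m.
φM_n = 0.90 × 810.21 = 729.19 kN·m.

φM_n ≈ 729 kN·m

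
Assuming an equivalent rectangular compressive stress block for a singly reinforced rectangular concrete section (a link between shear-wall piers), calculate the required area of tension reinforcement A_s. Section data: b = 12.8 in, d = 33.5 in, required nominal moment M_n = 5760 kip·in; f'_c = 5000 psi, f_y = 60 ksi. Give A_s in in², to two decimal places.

From M_n = 0.85 f'_c a b (d − a/2):
a = d − √(d² − 2M_n/(0.85 f'_c b)) = 33.5 − √(33.5² − 2 × 5760/(0.85 × 5 × 12.8)) = 3.326 in.
A_s = 0.85 f'_c a b / f_y = 0.85 × 5 × 3.326 × 12.8 / 60 = 3.016 in².

A_s ≈ 3.02 in²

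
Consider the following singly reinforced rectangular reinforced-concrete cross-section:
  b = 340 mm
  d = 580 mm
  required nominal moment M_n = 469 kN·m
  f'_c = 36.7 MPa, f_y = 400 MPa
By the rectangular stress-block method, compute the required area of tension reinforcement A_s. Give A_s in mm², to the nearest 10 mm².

With M_n = 0.85 f'_c a b (d − a/2), solve the quadratic for a:
a = d − √(d² − 2M_n/(0.85 f'_c b)) = 580 − √(580² − 2 × 469×10⁶/(0.85 × 36.7 × 340)) = 82.04 mm.
A_s = 0.85 f'_c a b / f_y = 0.85 × 36.7 × 82.04 × 340 / 400 = 2175.4 mm².

A_s ≈ 2180 mm²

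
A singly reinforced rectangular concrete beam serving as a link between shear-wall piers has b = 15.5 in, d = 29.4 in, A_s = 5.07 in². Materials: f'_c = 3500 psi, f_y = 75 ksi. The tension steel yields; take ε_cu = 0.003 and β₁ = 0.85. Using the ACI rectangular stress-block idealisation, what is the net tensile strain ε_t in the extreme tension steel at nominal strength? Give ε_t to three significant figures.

a = A_s f_y/(0.85 f'_c b) = 8.246 in.
β₁ = 0.85, so c = a/β₁ = 8.246/0.85 = 9.701 in.
From the linear strain diagram with ε_cu = 0.003: ε_t = 0.003 (d − c)/c = 0.003 × (29.4 − 9.701)/9.701 = 0.00609.
Since ε_t ≥ 0.005, the section is tension-controlled.

ε_t ≈ 0.00609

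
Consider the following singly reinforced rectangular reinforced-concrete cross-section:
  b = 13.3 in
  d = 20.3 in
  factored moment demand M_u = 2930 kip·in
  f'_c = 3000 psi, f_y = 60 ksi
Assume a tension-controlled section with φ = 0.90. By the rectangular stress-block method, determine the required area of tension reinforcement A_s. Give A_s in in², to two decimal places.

A_s ≈ 3.09 in²

M_n = M_u/φ = 2930/0.90 = 3255.56 kip·in.
From M_n = 0.85 f'_c a b (d − a/2):
a = d − √(d² − 2M_n/(0.85 f'_c b)) = 20.3 − √(20.3² − 2 × 3255.56/(0.85 × 3 × 13.3)) = 5.464 in.
A_s = 0.85 f'_c a b / f_y = 0.85 × 3 × 5.464 × 13.3 / 60 = 3.089 in².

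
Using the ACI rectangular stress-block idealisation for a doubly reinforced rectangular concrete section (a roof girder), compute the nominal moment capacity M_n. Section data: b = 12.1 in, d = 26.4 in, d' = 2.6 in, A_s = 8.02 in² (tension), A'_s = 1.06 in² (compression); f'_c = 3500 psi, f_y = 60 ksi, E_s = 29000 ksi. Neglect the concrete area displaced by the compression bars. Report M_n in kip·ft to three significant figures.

M_n ≈ 843 kip·ft

Assume both steels yield.
a = (A_s − A'_s) f_y/(0.85 f'_c b) = (8.02 − 1.06) × 60/(0.85 × 3.5 × 12.1) = 11.601 in.
c = a/β₁ = 11.601/0.85 = 13.648 in; ε'_s = 0.003(c − d')/c = 0.0024 ≥ ε_y = 0.0021, so the compression steel yields.
M_n = (A_s − A'_s) f_y (d − a/2) + A'_s f_y (d − d') = 417.6 × (26.4 − 5.8005) + 63.6 × (26.4 − 2.6) = 8602.4 + 1513.7 = 10116.1 kip·in = 10116.1/12 = 843.01 kip·ft.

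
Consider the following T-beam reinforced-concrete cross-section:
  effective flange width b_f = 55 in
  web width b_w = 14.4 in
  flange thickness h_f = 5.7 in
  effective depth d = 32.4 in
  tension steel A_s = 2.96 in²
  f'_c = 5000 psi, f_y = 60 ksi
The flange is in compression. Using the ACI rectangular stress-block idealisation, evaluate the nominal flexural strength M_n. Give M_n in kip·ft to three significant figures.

Tension: T = A_s f_y = 2.96 × 60 = 177.6 kips.
Try a within the flange: a = T/(0.85 f'_c b_f) = 177.6/(0.85 × 5 × 55) = 0.760 in.
Since a = 0.760 ≤ h_f = 5.7 in, the stress block lies entirely in the flange; analyse as a rectangular beam of width b_f.
M_n = T(d − a/2) = 177.6 × (32.4 − 0.38) = 5686.8 kip·in.
M_n = 5686.8/12 = 473.90 kip·ft.

M_n ≈ 474 kip·ft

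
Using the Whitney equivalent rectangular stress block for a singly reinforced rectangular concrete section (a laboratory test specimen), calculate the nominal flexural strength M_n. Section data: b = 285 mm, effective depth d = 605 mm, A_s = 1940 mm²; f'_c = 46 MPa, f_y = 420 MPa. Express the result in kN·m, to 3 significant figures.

T = A_s f_y = 1940 × 420 = 814800 N = 814.8 kN.
From C = T: a = T/(0.85 f'_c b) = 814800/(0.85 × 46 × 285) = 73.12 mm.
M_n = T(d − a/2) = 814.8 kN × (605 − 36.56) mm = 463.16 kN·m.

M_n ≈ 463 kN·m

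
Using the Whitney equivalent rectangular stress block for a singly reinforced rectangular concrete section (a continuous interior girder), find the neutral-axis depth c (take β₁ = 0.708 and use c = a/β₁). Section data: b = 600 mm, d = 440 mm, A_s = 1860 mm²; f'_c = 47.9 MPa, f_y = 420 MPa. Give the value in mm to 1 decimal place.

c ≈ 45.2 mm

T = A_s f_y = 1860 × 420 = 781200 N = 781.2 kN.
Setting C = 0.85 f'_c a b equal to T: a = 781200/(0.85 × 47.9 × 600) = 31.978 mm.
With β₁ = 0.708, c = a/β₁ = 31.978/0.708 = 45.2 mm.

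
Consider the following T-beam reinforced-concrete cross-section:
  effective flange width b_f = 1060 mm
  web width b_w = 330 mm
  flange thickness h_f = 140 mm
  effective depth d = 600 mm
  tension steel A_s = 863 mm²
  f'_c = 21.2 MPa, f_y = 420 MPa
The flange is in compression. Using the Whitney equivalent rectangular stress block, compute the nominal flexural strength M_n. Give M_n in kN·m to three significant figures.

M_n ≈ 214 kN·m

Tension: T = A_s f_y = 863 × 420 = 362460 N.
Try a within the flange: a = T/(0.85 f'_c b_f) = 362460/(0.85 × 21.2 × 1060) = 18.98 mm.
Since a = 18.98 ≤ h_f = 140 mm, the stress block lies entirely in the flange; analyse as a rectangular beam of width b_f.
M_n = T(d − a/2) = 362460 × (600 − 9.49) = 214.04 × 10⁶ N·mm.
M_n = 214.04 kN·m.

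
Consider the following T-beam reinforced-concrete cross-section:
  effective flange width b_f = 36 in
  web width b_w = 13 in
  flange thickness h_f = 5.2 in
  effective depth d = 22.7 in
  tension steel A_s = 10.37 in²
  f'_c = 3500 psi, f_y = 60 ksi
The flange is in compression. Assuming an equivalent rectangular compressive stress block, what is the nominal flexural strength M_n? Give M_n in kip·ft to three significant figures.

M_n ≈ 1020 kip·ft

Tension: T = A_s f_y = 10.37 × 60 = 622.2 kips.
Try a within the flange: a = T/(0.85 f'_c b_f) = 622.2/(0.85 × 3.5 × 36) = 5.810 in.
a = 5.810 > h_f = 5.2 in: the block extends into the web. Split into flange-overhang and web parts.
C_f = 0.85 f'_c (b_f − b_w) h_f = 0.85 × 3.5 × (36 − 13) × 5.2 = 355.8 kips.
Remaining web compression depth: a_w = (T − C_f)/(0.85 f'_c b_w) = (622.2 − 355.8)/(0.85 × 3.5 × 13) = 6.888 in.
M_n = C_f(d − h_f/2) + (T − C_f)(d − a_w/2) = 355.8 × (22.7 − 2.6) + 266.4 × (22.7 − 3.444) = 7151.6 + 5129.8 = 12281.4 kip·in.
M_n = 12281.4/12 = 1023.45 kip·ft.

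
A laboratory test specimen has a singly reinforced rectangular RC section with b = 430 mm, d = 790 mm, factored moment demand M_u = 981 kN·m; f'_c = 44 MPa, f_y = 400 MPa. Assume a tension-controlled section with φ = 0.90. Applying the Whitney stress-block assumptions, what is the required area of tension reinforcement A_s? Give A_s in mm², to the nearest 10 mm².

A_s ≈ 3660 mm²

M_n = M_u/φ = 981/0.90 = 1090 kN·m.
With M_n = 0.85 f'_c a b (d − a/2), solve the quadratic for a:
a = d − √(d² − 2M_n/(0.85 f'_c b)) = 790 − √(790² − 2 × 1090×10⁶/(0.85 × 44 × 430)) = 91.04 mm.
A_s = 0.85 f'_c a b / f_y = 0.85 × 44 × 91.04 × 430 / 400 = 3660.3 mm².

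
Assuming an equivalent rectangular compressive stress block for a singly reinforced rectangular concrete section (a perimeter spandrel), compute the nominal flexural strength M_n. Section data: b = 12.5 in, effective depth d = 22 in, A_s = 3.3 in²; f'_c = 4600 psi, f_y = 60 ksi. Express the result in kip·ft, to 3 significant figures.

T = A_s f_y = 3.3 × 60 = 198 kips.
a = T/(0.85 f'_c b) = 198/(0.85 × 4.6 × 12.5) = 4.051 in.
M_n = T(d − a/2) = 198 × (22 − 2.0255) = 3955.0 kip·in = 3955.0/12 = 329.58 kip·ft.

M_n ≈ 330 kip·ft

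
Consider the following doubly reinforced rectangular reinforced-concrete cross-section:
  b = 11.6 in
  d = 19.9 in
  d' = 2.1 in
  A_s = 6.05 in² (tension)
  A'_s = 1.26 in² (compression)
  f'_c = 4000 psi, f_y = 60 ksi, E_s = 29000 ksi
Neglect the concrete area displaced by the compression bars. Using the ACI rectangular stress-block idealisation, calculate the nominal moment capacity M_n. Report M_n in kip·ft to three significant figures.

Assume both steels yield.
a = (A_s − A'_s) f_y/(0.85 f'_c b) = (6.05 − 1.26) × 60/(0.85 × 4 × 11.6) = 7.287 in.
c = a/β₁ = 7.287/0.85 = 8.573 in; ε'_s = 0.003(c − d')/c = 0.0023 ≥ ε_y = 0.0021, so the compression steel yields.
M_n = (A_s − A'_s) f_y (d − a/2) + A'_s f_y (d − d') = 287.4 × (19.9 − 3.6435) + 75.6 × (19.9 − 2.1) = 4672.1 + 1345.7 = 6017.8 kip·in = 6017.8/12 = 501.48 kip·ft.

M_n ≈ 501 kip·ft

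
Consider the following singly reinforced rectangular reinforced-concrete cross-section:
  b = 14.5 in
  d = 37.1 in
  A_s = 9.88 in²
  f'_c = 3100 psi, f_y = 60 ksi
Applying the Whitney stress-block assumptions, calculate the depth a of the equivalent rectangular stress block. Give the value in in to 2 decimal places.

a ≈ 15.52 in

T = A_s f_y = 9.88 × 60 = 592.8 kips.
a = T/(0.85 f'_c b) = 592.8/(0.85 × 3.1 × 14.5) = 15.52 in.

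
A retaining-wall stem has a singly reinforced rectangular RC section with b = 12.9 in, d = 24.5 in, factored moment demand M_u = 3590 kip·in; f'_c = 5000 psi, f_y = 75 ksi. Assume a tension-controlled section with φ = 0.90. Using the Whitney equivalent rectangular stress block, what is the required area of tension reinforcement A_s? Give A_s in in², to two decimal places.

M_n = M_u/φ = 3590/0.90 = 3988.89 kip·in.
From M_n = 0.85 f'_c a b (d − a/2):
a = d − √(d² − 2M_n/(0.85 f'_c b)) = 24.5 − √(24.5² − 2 × 3988.89/(0.85 × 5 × 12.9)) = 3.175 in.
A_s = 0.85 f'_c a b / f_y = 0.85 × 5 × 3.175 × 12.9 / 75 = 2.321 in².

A_s ≈ 2.32 in²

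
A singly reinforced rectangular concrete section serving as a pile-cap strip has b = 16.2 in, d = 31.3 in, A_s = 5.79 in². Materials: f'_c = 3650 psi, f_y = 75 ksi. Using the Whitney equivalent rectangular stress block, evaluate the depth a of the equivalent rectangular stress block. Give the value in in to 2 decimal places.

T = A_s f_y = 5.79 × 75 = 434.25 kips.
a = T/(0.85 f'_c b) = 434.25/(0.85 × 3.65 × 16.2) = 8.64 in.

a ≈ 8.64 in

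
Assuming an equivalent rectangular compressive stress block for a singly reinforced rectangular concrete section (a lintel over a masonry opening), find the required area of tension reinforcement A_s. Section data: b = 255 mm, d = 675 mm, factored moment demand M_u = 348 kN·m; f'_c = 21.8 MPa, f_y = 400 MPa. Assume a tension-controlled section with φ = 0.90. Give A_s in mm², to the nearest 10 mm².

A_s ≈ 1590 mm²

M_n = M_u/φ = 348/0.90 = 386.667 kN·m.
With M_n = 0.85 f'_c a b (d − a/2), solve the quadratic for a:
a = d − √(d² − 2M_n/(0.85 f'_c b)) = 675 − √(675² − 2 × 386.667×10⁶/(0.85 × 21.8 × 255)) = 134.67 mm.
A_s = 0.85 f'_c a b / f_y = 0.85 × 21.8 × 134.67 × 255 / 400 = 1590.8 mm².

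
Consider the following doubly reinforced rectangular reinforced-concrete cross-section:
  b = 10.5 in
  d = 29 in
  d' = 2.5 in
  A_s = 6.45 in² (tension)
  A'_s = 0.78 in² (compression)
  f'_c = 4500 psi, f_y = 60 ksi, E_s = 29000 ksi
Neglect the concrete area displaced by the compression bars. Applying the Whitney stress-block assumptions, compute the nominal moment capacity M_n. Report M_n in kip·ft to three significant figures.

M_n ≈ 805 kip·ft

Assume both steels yield.
a = (A_s − A'_s) f_y/(0.85 f'_c b) = (6.45 − 0.78) × 60/(0.85 × 4.5 × 10.5) = 8.471 in.
c = a/β₁ = 8.471/0.825 = 10.268 in; ε'_s = 0.003(c − d')/c = 0.0023 ≥ ε_y = 0.0021, so the compression steel yields.
M_n = (A_s − A'_s) f_y (d − a/2) + A'_s f_y (d − d') = 340.2 × (29 − 4.2355) + 46.8 × (29 − 2.5) = 8424.9 + 1240.2 = 9665.1 kip·in = 9665.1/12 = 805.43 kip·ft.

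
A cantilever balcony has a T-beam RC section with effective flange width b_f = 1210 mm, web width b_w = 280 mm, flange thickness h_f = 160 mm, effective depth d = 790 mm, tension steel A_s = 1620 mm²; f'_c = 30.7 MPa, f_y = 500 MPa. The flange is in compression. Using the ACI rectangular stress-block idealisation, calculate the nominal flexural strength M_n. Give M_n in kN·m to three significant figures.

Tension: T = A_s f_y = 1620 × 500 = 810000 N.
Try a within the flange: a = T/(0.85 f'_c b_f) = 810000/(0.85 × 30.7 × 1210) = 25.65 mm.
Since a = 25.65 ≤ h_f = 160 mm, the stress block lies entirely in the flange; analyse as a rectangular beam of width b_f.
M_n = T(d − a/2) = 810000 × (790 − 12.825) = 629.51 × 10⁶ N·mm.
M_n = 629.51 kN·m.

M_n ≈ 630 kN·m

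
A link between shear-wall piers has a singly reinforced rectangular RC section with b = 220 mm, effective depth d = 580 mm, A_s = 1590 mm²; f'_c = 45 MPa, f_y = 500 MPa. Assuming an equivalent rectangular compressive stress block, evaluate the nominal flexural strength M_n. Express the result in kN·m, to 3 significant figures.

T = A_s f_y = 1590 × 500 = 795000 N = 795 kN.
From C = T: a = T/(0.85 f'_c b) = 795000/(0.85 × 45 × 220) = 94.47 mm.
M_n = T(d − a/2) = 795 kN × (580 − 47.235) mm = 423.55 kN·m.

M_n ≈ 424 kN·m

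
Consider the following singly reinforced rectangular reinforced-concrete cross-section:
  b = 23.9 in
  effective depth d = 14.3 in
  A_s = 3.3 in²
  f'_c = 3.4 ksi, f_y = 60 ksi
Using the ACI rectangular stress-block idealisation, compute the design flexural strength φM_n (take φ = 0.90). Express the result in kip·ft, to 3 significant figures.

T = A_s f_y = 3.3 × 60 = 198 kips.
a = T/(0.85 f'_c b) = 198/(0.85 × 3.4 × 23.9) = 2.867 in.
M_n = T(d − a/2) = 198 × (14.3 − 1.4335) = 2547.6 kip·in = 2547.6/12 = 212.30 kip·ft.
φM_n = 0.90 × 212.30 = 191.07 kip·ft.

φM_n ≈ 191 kip·ft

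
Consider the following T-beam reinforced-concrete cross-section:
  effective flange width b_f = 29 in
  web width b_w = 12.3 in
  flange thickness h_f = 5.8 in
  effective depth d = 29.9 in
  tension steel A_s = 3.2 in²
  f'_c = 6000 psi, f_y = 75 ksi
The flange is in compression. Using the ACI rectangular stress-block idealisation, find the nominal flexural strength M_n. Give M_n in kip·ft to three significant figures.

Tension: T = A_s f_y = 3.2 × 75 = 240 kips.
Try a within the flange: a = T/(0.85 f'_c b_f) = 240/(0.85 × 6 × 29) = 1.623 in.
Since a = 1.623 ≤ h_f = 5.8 in, the stress block lies entirely in the flange; analyse as a rectangular beam of width b_f.
M_n = T(d − a/2) = 240 × (29.9 − 0.8115) = 6981.2 kip·in.
M_n = 6981.2/12 = 581.77 kip·ft.

M_n ≈ 582 kip·ft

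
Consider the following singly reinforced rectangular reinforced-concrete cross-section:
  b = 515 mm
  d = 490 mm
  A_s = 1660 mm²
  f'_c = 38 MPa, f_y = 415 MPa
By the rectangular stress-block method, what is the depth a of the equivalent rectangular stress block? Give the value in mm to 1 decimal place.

a ≈ 41.4 mm

T = A_s f_y = 1660 × 415 = 688900 N = 688.9 kN.
Setting C = 0.85 f'_c a b equal to T: a = 688900/(0.85 × 38 × 515) = 41.4 mm.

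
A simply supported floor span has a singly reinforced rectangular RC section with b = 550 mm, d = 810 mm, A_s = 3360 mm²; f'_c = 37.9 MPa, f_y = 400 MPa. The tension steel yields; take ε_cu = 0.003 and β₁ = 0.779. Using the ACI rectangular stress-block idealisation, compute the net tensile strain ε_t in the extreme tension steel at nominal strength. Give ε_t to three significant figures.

a = A_s f_y/(0.85 f'_c b) = 75.85 mm.
β₁ = 0.779, so c = a/β₁ = 75.85/0.779 = 97.37 mm.
From the linear strain diagram with ε_cu = 0.003: ε_t = 0.003 (d − c)/c = 0.003 × (810 − 97.37)/97.37 = 0.0220.
Since ε_t ≥ 0.005, the section is tension-controlled.

ε_t ≈ 0.0220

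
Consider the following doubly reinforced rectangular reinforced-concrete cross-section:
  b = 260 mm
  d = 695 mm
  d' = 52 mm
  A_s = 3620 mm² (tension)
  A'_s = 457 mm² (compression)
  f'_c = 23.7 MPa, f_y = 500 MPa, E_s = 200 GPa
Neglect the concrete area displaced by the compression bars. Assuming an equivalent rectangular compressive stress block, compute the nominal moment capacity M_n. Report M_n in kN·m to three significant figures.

M_n ≈ 1010 kN·m

Assume both tension and compression steel yield.
Net tension couple steel: A_s − A'_s = 3163 mm².
a = (A_s − A'_s) f_y / (0.85 f'_c b) = 1581500/(0.85 × 23.7 × 260) = 301.95 mm.
c = a/β₁ = 301.95/0.85 = 355.24 mm; ε'_s = 0.003(c − d')/c = 0.0026 ≥ f_y/E_s = 0.0025, so compression steel does yield.
M_n = (A_s − A'_s) f_y (d − a/2) + A'_s f_y (d − d') = [1581500 × (695 − 150.975) + 228500 × (695 − 52)] × 10⁻⁶ = 860.38 + 146.93 = 1007.31 kN·m.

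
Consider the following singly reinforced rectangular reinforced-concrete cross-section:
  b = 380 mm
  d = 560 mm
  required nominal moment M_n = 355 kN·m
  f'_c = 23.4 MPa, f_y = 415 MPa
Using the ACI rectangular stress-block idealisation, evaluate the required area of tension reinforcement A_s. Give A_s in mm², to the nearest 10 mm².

With M_n = 0.85 f'_c a b (d − a/2), solve the quadratic for a:
a = d − √(d² − 2M_n/(0.85 f'_c b)) = 560 − √(560² − 2 × 355×10⁶/(0.85 × 23.4 × 380)) = 91.32 mm.
A_s = 0.85 f'_c a b / f_y = 0.85 × 23.4 × 91.32 × 380 / 415 = 1663.2 mm².

A_s ≈ 1660 mm²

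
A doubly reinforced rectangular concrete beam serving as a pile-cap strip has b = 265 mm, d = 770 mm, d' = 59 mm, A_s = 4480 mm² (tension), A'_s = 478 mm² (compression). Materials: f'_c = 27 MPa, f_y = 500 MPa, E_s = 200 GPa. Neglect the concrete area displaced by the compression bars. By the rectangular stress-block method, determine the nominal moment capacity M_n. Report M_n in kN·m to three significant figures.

M_n ≈ 1380 kN·m

Assume both tension and compression steel yield.
Net tension couple steel: A_s − A'_s = 4002 mm².
a = (A_s − A'_s) f_y / (0.85 f'_c b) = 2001000/(0.85 × 27 × 265) = 329.02 mm.
c = a/β₁ = 329.02/0.85 = 387.08 mm; ε'_s = 0.003(c − d')/c = 0.0025 ≥ f_y/E_s = 0.0025, so compression steel does yield.
M_n = (A_s − A'_s) f_y (d − a/2) + A'_s f_y (d − d') = [2001000 × (770 − 164.51) + 239000 × (770 − 59)] × 10⁻⁶ = 1211.59 + 169.93 = 1381.52 kN·m.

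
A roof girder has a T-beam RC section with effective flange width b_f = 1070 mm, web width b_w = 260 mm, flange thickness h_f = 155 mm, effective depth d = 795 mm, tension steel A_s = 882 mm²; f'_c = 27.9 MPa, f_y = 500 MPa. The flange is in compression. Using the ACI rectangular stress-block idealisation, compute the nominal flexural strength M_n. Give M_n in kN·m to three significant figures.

M_n ≈ 347 kN·m

Tension: T = A_s f_y = 882 × 500 = 441000 N.
Try a within the flange: a = T/(0.85 f'_c b_f) = 441000/(0.85 × 27.9 × 1070) = 17.38 mm.
Since a = 17.38 ≤ h_f = 155 mm, the stress block lies entirely in the flange; analyse as a rectangular beam of width b_f.
M_n = T(d − a/2) = 441000 × (795 − 8.69) = 346.76 × 10⁶ N·mm.
M_n = 346.76 kN·m.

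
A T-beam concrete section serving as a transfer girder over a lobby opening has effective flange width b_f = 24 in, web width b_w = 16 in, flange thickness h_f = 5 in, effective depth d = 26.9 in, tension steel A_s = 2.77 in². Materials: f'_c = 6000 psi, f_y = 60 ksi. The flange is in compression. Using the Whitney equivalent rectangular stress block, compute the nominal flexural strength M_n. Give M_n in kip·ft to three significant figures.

Tension: T = A_s f_y = 2.77 × 60 = 166.2 kips.
Try a within the flange: a = T/(0.85 f'_c b_f) = 166.2/(0.85 × 6 × 24) = 1.358 in.
Since a = 1.358 ≤ h_f = 5 in, the stress block lies entirely in the flange; analyse as a rectangular beam of width b_f.
M_n = T(d − a/2) = 166.2 × (26.9 − 0.679) = 4357.9 kip·in.
M_n = 4357.9/12 = 363.16 kip·ft.

M_n ≈ 363 kip·ft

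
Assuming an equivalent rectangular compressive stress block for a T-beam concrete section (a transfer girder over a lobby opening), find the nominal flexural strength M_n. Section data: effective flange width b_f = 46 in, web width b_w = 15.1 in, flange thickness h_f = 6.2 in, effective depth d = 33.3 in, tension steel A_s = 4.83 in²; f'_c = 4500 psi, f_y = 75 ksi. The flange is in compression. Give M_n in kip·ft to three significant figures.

Tension: T = A_s f_y = 4.83 × 75 = 362.25 kips.
Try a within the flange: a = T/(0.85 f'_c b_f) = 362.25/(0.85 × 4.5 × 46) = 2.059 in.
Since a = 2.059 ≤ h_f = 6.2 in, the stress block lies entirely in the flange; analyse as a rectangular beam of width b_f.
M_n = T(d − a/2) = 362.25 × (33.3 − 1.0295) = 11690.0 kip·in.
M_n = 11690.0/12 = 974.17 kip·ft.

M_n ≈ 974 kip·ft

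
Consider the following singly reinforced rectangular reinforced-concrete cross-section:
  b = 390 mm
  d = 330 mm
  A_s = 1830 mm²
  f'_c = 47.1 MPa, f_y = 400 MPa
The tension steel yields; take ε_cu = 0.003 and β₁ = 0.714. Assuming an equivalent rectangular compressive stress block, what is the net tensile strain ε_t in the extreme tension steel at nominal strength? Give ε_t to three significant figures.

a = A_s f_y/(0.85 f'_c b) = 46.88 mm.
β₁ = 0.714, so c = a/β₁ = 46.88/0.714 = 65.66 mm.
From the linear strain diagram with ε_cu = 0.003: ε_t = 0.003 (d − c)/c = 0.003 × (330 − 65.66)/65.66 = 0.0121.
Since ε_t ≥ 0.005, the section is tension-controlled.

ε_t ≈ 0.0121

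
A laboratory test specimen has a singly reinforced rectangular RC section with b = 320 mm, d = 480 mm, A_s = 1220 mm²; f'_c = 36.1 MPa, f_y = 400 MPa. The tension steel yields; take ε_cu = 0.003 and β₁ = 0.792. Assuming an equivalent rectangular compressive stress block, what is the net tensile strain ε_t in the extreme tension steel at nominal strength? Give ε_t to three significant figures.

a = A_s f_y/(0.85 f'_c b) = 49.70 mm.
β₁ = 0.792, so c = a/β₁ = 49.70/0.792 = 62.75 mm.
From the linear strain diagram with ε_cu = 0.003: ε_t = 0.003 (d − c)/c = 0.003 × (480 − 62.75)/62.75 = 0.0199.
Since ε_t ≥ 0.005, the section is tension-controlled.

ε_t ≈ 0.0199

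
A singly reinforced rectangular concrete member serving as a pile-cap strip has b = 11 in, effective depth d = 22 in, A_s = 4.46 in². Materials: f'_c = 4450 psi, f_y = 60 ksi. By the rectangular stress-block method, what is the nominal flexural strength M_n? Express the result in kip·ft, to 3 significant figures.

T = A_s f_y = 4.46 × 60 = 267.6 kips.
a = T/(0.85 f'_c b) = 267.6/(0.85 × 4.45 × 11) = 6.432 in.
M_n = T(d − a/2) = 267.6 × (22 − 3.216) = 5026.6 kip·in = 5026.6/12 = 418.88 kip·ft.

M_n ≈ 419 kip·ft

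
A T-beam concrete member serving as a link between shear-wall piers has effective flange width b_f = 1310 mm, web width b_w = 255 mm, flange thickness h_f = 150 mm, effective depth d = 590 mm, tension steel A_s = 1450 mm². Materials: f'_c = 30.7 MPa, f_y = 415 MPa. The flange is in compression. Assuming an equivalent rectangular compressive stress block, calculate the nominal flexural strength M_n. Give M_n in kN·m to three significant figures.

M_n ≈ 350 kN·m

Tension: T = A_s f_y = 1450 × 415 = 601750 N.
Try a within the flange: a = T/(0.85 f'_c b_f) = 601750/(0.85 × 30.7 × 1310) = 17.60 mm.
Since a = 17.60 ≤ h_f = 150 mm, the stress block lies entirely in the flange; analyse as a rectangular beam of width b_f.
M_n = T(d − a/2) = 601750 × (590 − 8.8) = 349.74 × 10⁶ N·mm.
M_n = 349.74 kN·m.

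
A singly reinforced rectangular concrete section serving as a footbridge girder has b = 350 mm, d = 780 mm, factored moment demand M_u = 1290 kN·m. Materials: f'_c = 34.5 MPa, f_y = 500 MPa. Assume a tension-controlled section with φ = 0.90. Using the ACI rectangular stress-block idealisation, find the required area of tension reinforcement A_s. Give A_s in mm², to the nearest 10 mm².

M_n = M_u/φ = 1290/0.90 = 1433.33 kN·m.
With M_n = 0.85 f'_c a b (d − a/2), solve the quadratic for a:
a = d − √(d² − 2M_n/(0.85 f'_c b)) = 780 − √(780² − 2 × 1433.33×10⁶/(0.85 × 34.5 × 350)) = 206.33 mm.
A_s = 0.85 f'_c a b / f_y = 0.85 × 34.5 × 206.33 × 350 / 500 = 4235.4 mm².

A_s ≈ 4240 mm²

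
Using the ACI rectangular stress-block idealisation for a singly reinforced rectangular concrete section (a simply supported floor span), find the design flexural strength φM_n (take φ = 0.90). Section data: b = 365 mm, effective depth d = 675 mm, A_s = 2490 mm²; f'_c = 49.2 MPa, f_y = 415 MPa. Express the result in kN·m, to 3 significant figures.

φM_n ≈ 596 kN·m

T = A_s f_y = 2490 × 415 = 1033350 N = 1033.35 kN.
From C = T: a = T/(0.85 f'_c b) = 1033350/(0.85 × 49.2 × 365) = 67.70 mm.
M_n = T(d − a/2) = 1033.35 kN × (675 − 33.85) mm = 662.53 kN·m.
φM_n = 0.90 × 662.53 = 596.28 kN·m.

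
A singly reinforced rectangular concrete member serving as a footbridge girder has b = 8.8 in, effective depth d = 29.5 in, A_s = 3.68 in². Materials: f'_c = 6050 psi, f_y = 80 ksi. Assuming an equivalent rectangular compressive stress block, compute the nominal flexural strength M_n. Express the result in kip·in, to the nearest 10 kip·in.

T = A_s f_y = 3.68 × 80 = 294.4 kips.
a = T/(0.85 f'_c b) = 294.4/(0.85 × 6.05 × 8.8) = 6.506 in.
M_n = T(d − a/2) = 294.4 × (29.5 − 3.253) = 7727.1 kip·in.

M_n ≈ 7730 kip·in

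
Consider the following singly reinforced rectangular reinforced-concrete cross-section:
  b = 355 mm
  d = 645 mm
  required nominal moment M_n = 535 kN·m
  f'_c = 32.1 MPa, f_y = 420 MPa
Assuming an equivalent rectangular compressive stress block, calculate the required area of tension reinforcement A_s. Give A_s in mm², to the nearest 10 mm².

With M_n = 0.85 f'_c a b (d − a/2), solve the quadratic for a:
a = d − √(d² − 2M_n/(0.85 f'_c b)) = 645 − √(645² − 2 × 535×10⁶/(0.85 × 32.1 × 355)) = 92.23 mm.
A_s = 0.85 f'_c a b / f_y = 0.85 × 32.1 × 92.23 × 355 / 420 = 2127.0 mm².

A_s ≈ 2130 mm²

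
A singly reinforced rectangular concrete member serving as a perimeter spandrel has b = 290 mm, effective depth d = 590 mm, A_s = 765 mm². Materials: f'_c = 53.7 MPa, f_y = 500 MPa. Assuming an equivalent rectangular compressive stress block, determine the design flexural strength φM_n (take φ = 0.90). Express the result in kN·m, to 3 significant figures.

T = A_s f_y = 765 × 500 = 382500 N = 382.5 kN.
From C = T: a = T/(0.85 f'_c b) = 382500/(0.85 × 53.7 × 290) = 28.90 mm.
M_n = T(d − a/2) = 382.5 kN × (590 − 14.45) mm = 220.15 kN·m.
φM_n = 0.90 × 220.15 = 198.14 kN·m.

φM_n ≈ 198 kN·m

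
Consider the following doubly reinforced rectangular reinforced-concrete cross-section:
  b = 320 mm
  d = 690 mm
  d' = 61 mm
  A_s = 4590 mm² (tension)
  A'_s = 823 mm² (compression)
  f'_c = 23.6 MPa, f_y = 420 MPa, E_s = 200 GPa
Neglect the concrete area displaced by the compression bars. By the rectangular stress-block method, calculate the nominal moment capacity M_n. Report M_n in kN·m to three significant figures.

M_n ≈ 1110 kN·m

Assume both tension and compression steel yield.
Net tension couple steel: A_s − A'_s = 3767 mm².
a = (A_s − A'_s) f_y / (0.85 f'_c b) = 1582140/(0.85 × 23.6 × 320) = 246.47 mm.
c = a/β₁ = 246.47/0.85 = 289.96 mm; ε'_s = 0.003(c − d')/c = 0.0024 ≥ f_y/E_s = 0.0021, so compression steel does yield.
M_n = (A_s − A'_s) f_y (d − a/2) + A'_s f_y (d − d') = [1582140 × (690 − 123.235) + 345660 × (690 − 61)] × 10⁻⁶ = 896.70 + 217.42 = 1114.12 kN·m.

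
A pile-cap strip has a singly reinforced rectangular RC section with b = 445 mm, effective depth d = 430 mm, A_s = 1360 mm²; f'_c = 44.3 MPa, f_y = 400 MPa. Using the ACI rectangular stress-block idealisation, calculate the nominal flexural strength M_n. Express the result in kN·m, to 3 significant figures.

T = A_s f_y = 1360 × 400 = 544000 N = 544 kN.
From C = T: a = T/(0.85 f'_c b) = 544000/(0.85 × 44.3 × 445) = 32.47 mm.
M_n = T(d − a/2) = 544 kN × (430 − 16.235) mm = 225.09 kN·m.

M_n ≈ 225 kN·m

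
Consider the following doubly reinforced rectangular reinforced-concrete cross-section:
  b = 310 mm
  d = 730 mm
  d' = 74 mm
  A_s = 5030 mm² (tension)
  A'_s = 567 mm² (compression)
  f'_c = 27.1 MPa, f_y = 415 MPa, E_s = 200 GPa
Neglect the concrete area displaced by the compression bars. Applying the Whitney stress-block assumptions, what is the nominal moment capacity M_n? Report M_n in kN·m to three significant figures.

M_n ≈ 1270 kN·m

Assume both tension and compression steel yield.
Net tension couple steel: A_s − A'_s = 4463 mm².
a = (A_s − A'_s) f_y / (0.85 f'_c b) = 1852145/(0.85 × 27.1 × 310) = 259.37 mm.
c = a/β₁ = 259.37/0.85 = 305.14 mm; ε'_s = 0.003(c − d')/c = 0.0023 ≥ f_y/E_s = 0.0021, so compression steel does yield.
M_n = (A_s − A'_s) f_y (d − a/2) + A'_s f_y (d − d') = [1852145 × (730 − 129.685) + 235305 × (730 − 74)] × 10⁻⁶ = 1111.87 + 154.36 = 1266.23 kN·m.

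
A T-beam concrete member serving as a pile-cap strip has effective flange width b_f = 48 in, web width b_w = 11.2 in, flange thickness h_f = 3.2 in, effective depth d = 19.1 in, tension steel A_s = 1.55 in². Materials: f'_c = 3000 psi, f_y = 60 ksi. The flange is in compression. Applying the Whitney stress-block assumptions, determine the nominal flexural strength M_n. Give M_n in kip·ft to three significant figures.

Tension: T = A_s f_y = 1.55 × 60 = 93 kips.
Try a within the flange: a = T/(0.85 f'_c b_f) = 93/(0.85 × 3 × 48) = 0.760 in.
Since a = 0.760 ≤ h_f = 3.2 in, the stress block lies entirely in the flange; analyse as a rectangular beam of width b_f.
M_n = T(d − a/2) = 93 × (19.1 − 0.38) = 1741.0 kip·in.
M_n = 1741.0/12 = 145.08 kip·ft.

M_n ≈ 145 kip·ft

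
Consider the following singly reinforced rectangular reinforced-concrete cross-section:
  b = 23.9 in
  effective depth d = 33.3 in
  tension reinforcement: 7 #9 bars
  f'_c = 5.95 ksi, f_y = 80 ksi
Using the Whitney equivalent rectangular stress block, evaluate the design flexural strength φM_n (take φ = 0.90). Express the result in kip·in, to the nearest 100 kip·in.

A_s = 7 × 1 = 7 in².
T = A_s f_y = 7 × 80 = 560 kips.
a = T/(0.85 f'_c b) = 560/(0.85 × 5.95 × 23.9) = 4.633 in.
M_n = T(d − a/2) = 560 × (33.3 − 2.3165) = 17350.8 kip·in.
φM_n = 0.90 × 17350.8 = 15615.7 kip·in.

φM_n ≈ 15600 kip·in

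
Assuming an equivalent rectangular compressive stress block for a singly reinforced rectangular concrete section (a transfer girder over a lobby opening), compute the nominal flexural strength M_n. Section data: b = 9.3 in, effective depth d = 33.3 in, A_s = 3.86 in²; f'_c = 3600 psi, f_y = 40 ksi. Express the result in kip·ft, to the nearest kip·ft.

T = A_s f_y = 3.86 × 40 = 154.4 kips.
a = T/(0.85 f'_c b) = 154.4/(0.85 × 3.6 × 9.3) = 5.426 in.
M_n = T(d − a/2) = 154.4 × (33.3 − 2.713) = 4722.6 kip·in = 4722.6/12 = 393.55 kip·ft.

M_n ≈ 394 kip·ft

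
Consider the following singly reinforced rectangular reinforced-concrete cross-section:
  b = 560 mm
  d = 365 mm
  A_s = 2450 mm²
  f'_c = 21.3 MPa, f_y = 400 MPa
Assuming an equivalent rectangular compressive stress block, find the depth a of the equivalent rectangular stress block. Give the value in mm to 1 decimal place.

a ≈ 96.7 mm

T = A_s f_y = 2450 × 400 = 980000 N = 980 kN.
Setting C = 0.85 f'_c a b equal to T: a = 980000/(0.85 × 21.3 × 560) = 96.7 mm.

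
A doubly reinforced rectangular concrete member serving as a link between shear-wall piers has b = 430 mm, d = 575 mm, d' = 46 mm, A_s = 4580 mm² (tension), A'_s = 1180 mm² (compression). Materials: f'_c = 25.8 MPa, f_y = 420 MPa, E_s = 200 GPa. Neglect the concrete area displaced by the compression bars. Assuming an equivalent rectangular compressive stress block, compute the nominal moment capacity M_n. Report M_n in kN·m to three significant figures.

Assume both tension and compression steel yield.
Net tension couple steel: A_s − A'_s = 3400 mm².
a = (A_s − A'_s) f_y / (0.85 f'_c b) = 1428000/(0.85 × 25.8 × 430) = 151.43 mm.
c = a/β₁ = 151.43/0.85 = 178.15 mm; ε'_s = 0.003(c − d')/c = 0.0022 ≥ f_y/E_s = 0.0021, so compression steel does yield.
M_n = (A_s − A'_s) f_y (d − a/2) + A'_s f_y (d − d') = [1428000 × (575 − 75.715) + 495600 × (575 − 46)] × 10⁻⁶ = 712.98 + 262.17 = 975.15 kN·m.

M_n ≈ 975 kN·m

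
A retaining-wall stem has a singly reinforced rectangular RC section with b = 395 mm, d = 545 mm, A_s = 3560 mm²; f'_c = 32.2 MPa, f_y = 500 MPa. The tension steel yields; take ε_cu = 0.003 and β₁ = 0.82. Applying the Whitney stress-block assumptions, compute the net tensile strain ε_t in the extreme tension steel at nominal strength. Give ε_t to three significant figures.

a = A_s f_y/(0.85 f'_c b) = 164.64 mm.
β₁ = 0.82, so c = a/β₁ = 164.64/0.82 = 200.78 mm.
From the linear strain diagram with ε_cu = 0.003: ε_t = 0.003 (d − c)/c = 0.003 × (545 − 200.78)/200.78 = 0.00514.
Since ε_t ≥ 0.005, the section is tension-controlled.

ε_t ≈ 0.00514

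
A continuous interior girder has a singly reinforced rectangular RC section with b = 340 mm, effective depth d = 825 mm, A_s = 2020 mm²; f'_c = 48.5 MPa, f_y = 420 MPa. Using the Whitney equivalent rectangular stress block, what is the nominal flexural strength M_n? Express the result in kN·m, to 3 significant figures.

T = A_s f_y = 2020 × 420 = 848400 N = 848.4 kN.
From C = T: a = T/(0.85 f'_c b) = 848400/(0.85 × 48.5 × 340) = 60.53 mm.
M_n = T(d − a/2) = 848.4 kN × (825 − 30.265) mm = 674.25 kN·m.

M_n ≈ 674 kN·m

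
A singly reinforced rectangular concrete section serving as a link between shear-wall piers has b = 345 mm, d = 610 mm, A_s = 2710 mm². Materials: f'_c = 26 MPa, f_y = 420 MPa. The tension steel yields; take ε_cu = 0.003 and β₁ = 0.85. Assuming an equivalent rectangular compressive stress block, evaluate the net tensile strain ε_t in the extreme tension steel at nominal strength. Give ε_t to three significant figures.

ε_t ≈ 0.00742

a = A_s f_y/(0.85 f'_c b) = 149.28 mm.
β₁ = 0.85, so c = a/β₁ = 149.28/0.85 = 175.62 mm.
From the linear strain diagram with ε_cu = 0.003: ε_t = 0.003 (d − c)/c = 0.003 × (610 − 175.62)/175.62 = 0.00742.
Since ε_t ≥ 0.005, the section is tension-controlled.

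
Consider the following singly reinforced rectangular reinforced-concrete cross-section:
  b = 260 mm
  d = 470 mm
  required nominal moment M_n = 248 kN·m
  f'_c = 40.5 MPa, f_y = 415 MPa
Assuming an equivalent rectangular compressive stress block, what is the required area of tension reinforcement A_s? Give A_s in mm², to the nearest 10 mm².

With M_n = 0.85 f'_c a b (d − a/2), solve the quadratic for a:
a = d − √(d² − 2M_n/(0.85 f'_c b)) = 470 − √(470² − 2 × 248×10⁶/(0.85 × 40.5 × 260)) = 63.20 mm.
A_s = 0.85 f'_c a b / f_y = 0.85 × 40.5 × 63.20 × 260 / 415 = 1363.1 mm².

A_s ≈ 1360 mm²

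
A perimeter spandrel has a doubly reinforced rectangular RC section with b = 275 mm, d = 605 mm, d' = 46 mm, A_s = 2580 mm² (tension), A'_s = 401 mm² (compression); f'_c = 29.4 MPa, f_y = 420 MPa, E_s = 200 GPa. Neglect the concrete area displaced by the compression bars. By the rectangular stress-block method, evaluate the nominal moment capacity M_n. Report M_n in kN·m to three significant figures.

Assume both tension and compression steel yield.
Net tension couple steel: A_s − A'_s = 2179 mm².
a = (A_s − A'_s) f_y / (0.85 f'_c b) = 915180/(0.85 × 29.4 × 275) = 133.17 mm.
c = a/β₁ = 133.17/0.84 = 158.54 mm; ε'_s = 0.003(c − d')/c = 0.0021 ≥ f_y/E_s = 0.0021, so compression steel does yield.
M_n = (A_s − A'_s) f_y (d − a/2) + A'_s f_y (d − d') = [915180 × (605 − 66.585) + 168420 × (605 − 46)] × 10⁻⁶ = 492.75 + 94.15 = 586.90 kN·m.

M_n ≈ 587 kN·m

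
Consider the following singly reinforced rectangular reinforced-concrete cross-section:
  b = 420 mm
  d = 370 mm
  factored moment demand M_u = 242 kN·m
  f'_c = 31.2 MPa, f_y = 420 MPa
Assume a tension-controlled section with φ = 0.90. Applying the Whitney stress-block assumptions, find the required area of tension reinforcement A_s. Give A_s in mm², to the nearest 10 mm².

A_s ≈ 1920 mm²

M_n = M_u/φ = 242/0.90 = 268.889 kN·m.
With M_n = 0.85 f'_c a b (d − a/2), solve the quadratic for a:
a = d − √(d² − 2M_n/(0.85 f'_c b)) = 370 − √(370² − 2 × 268.889×10⁶/(0.85 × 31.2 × 420)) = 72.31 mm.
A_s = 0.85 f'_c a b / f_y = 0.85 × 31.2 × 72.31 × 420 / 420 = 1917.7 mm².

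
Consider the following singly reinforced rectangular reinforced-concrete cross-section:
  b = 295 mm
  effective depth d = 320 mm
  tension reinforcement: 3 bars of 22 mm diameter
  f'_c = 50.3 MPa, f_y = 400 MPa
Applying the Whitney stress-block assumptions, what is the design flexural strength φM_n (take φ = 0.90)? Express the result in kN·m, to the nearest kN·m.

A_s = 3 × 380 = 1140 mm².
T = A_s f_y = 1140 × 400 = 456000 N = 456 kN.
From C = T: a = T/(0.85 f'_c b) = 456000/(0.85 × 50.3 × 295) = 36.15 mm.
M_n = T(d − a/2) = 456 kN × (320 − 18.075) mm = 137.68 kN·m.
φM_n = 0.90 × 137.68 = 123.91 kN·m.

φM_n ≈ 124 kN·m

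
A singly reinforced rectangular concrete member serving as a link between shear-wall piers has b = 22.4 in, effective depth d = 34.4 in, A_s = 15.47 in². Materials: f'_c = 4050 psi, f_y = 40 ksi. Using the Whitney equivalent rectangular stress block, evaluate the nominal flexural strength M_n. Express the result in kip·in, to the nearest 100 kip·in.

T = A_s f_y = 15.47 × 40 = 618.8 kips.
a = T/(0.85 f'_c b) = 618.8/(0.85 × 4.05 × 22.4) = 8.025 in.
M_n = T(d − a/2) = 618.8 × (34.4 − 4.0125) = 18803.8 kip·in.

M_n ≈ 18800 kip·in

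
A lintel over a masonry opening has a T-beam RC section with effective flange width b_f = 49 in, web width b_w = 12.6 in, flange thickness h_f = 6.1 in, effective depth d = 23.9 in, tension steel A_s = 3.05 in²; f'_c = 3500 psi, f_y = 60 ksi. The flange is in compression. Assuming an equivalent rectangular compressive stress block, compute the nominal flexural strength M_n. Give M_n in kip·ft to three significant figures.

Tension: T = A_s f_y = 3.05 × 60 = 183 kips.
Try a within the flange: a = T/(0.85 f'_c b_f) = 183/(0.85 × 3.5 × 49) = 1.255 in.
Since a = 1.255 ≤ h_f = 6.1 in, the stress block lies entirely in the flange; analyse as a rectangular beam of width b_f.
M_n = T(d − a/2) = 183 × (23.9 − 0.6275) = 4258.9 kip·in.
M_n = 4258.9/12 = 354.91 kip·ft.

M_n ≈ 355 kip·ft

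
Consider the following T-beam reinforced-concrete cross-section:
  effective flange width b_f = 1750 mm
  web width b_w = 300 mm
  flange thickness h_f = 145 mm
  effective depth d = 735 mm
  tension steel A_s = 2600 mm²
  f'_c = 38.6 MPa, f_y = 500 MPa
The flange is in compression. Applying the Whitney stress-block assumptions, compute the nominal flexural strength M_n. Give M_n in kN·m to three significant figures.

Tension: T = A_s f_y = 2600 × 500 = 1300000 N.
Try a within the flange: a = T/(0.85 f'_c b_f) = 1300000/(0.85 × 38.6 × 1750) = 22.64 mm.
Since a = 22.64 ≤ h_f = 145 mm, the stress block lies entirely in the flange; analyse as a rectangular beam of width b_f.
M_n = T(d − a/2) = 1300000 × (735 − 11.32) = 940.78 × 10⁶ N·mm.
M_n = 940.78 kN·m.

M_n ≈ 941 kN·m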